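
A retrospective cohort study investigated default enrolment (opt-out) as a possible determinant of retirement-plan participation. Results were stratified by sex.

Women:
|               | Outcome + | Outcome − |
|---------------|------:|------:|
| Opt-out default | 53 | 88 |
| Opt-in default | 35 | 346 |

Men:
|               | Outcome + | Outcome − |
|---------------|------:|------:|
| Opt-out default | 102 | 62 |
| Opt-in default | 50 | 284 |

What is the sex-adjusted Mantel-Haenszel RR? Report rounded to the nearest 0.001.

4.132

RR_MH = Σ(aᵢ·n₀ᵢ/nᵢ) / Σ(cᵢ·n₁ᵢ/nᵢ), with n₁ᵢ = aᵢ+bᵢ (exposed), n₀ᵢ = cᵢ+dᵢ (unexposed), nᵢ = n₁ᵢ+n₀ᵢ.
Stratum 1 (Women): n₁ = 141, n₀ = 381, n = 522; a·n₀/n = 53·381/522 = 38.6839; c·n₁/n = 35·141/522 = 9.4540
Stratum 2 (Men): n₁ = 164, n₀ = 334, n = 498; a·n₀/n = 102·334/498 = 68.4096; c·n₁/n = 50·164/498 = 16.4659
RR_MH = (38.6839 + 68.4096) / (9.4540 + 16.4659) = 107.0935 / 25.9199 = 4.13171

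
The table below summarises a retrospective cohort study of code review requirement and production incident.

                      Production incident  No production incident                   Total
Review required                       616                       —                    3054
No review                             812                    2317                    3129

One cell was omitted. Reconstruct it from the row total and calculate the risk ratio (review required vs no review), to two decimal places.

The missing cell is in the exposed row: 3054 − 616 = 2438.
So a = 616, b = 2438, c = 812, d = 2317.
RR = [a/(a+b)] / [c/(c+d)] = (616/3054) / (812/3129) = 0.20170/0.25951 = 0.77725

0.78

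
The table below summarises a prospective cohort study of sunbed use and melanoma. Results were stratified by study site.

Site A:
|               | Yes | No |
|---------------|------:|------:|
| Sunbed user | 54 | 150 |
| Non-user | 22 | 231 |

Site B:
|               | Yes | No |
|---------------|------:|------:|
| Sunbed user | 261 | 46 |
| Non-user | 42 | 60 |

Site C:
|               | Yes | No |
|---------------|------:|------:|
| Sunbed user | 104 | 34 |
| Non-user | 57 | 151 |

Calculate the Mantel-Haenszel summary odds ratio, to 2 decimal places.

6.32

OR_MH = Σ(aᵢdᵢ/nᵢ) / Σ(bᵢcᵢ/nᵢ), where nᵢ is the stratum total.
Stratum 1 (Site A): n = 457; a·d/n = 54·231/457 = 27.2954; b·c/n = 150·22/457 = 7.2210
Stratum 2 (Site B): n = 409; a·d/n = 261·60/409 = 38.2885; b·c/n = 46·42/409 = 4.7237
Stratum 3 (Site C): n = 346; a·d/n = 104·151/346 = 45.3873; b·c/n = 34·57/346 = 5.6012
OR_MH = (27.2954 + 38.2885 + 45.3873) / (7.2210 + 4.7237 + 5.6012) = 110.9712 / 17.5459 = 6.32463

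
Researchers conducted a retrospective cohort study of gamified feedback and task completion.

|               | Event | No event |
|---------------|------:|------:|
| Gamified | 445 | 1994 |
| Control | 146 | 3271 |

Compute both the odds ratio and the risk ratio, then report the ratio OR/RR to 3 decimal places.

Cells: a = 445, b = 1994, c = 146, d = 3271.
OR = (445·3271)/(1994·146) = 1455595/291124 = 4.99991
Risk in exposed = 445/2439 = 0.18245; risk in unexposed = 146/3417 = 0.04273; RR = 4.27012
OR/RR = 4.99991 / 4.27012 = 1.17091
The outcome is not rare, so the OR lies further from 1 than the RR.

1.171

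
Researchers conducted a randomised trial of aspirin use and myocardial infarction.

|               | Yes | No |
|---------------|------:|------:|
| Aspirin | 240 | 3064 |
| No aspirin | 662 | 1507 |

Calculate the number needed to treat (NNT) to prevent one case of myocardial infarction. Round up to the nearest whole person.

Risk in treated group = 240/3304 = 0.07264; risk in control = 662/2169 = 0.30521.
Absolute risk reduction = 0.30521 − 0.07264 = 0.23257
NNT = 1 / ARR = 1 / 0.23257 = 4.300 → round up → 5

5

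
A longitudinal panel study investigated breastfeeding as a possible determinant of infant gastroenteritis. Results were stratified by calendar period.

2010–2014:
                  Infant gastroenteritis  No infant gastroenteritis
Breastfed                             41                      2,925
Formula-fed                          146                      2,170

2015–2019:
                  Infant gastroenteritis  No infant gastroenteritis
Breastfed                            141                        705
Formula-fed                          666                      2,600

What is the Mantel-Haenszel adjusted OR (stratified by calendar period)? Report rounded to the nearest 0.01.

OR_MH = Σ(aᵢdᵢ/nᵢ) / Σ(bᵢcᵢ/nᵢ), where nᵢ is the stratum total.
Stratum 1 (2010–2014): n = 5282; a·d/n = 41·2170/5282 = 16.8440; b·c/n = 2925·146/5282 = 80.8501
Stratum 2 (2015–2019): n = 4112; a·d/n = 141·2600/4112 = 89.1537; b·c/n = 705·666/4112 = 114.1853
OR_MH = (16.8440 + 89.1537) / (80.8501 + 114.1853) = 105.9977 / 195.0354 = 0.54348

0.54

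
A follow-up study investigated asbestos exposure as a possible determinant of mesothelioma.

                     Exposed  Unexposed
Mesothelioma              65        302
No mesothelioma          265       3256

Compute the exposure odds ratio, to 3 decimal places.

2.645

Reading the table with exposure as columns: a = 65 (Exposed, case), b = 265 (Exposed, non-case), c = 302 (Unexposed, case), d = 3256.
OR = (a·d)/(b·c) = (65 × 3256) / (265 × 302) = 211640 / 80030 = 2.64451
The odds of mesothelioma are about 2.64 times as high in the exposed group.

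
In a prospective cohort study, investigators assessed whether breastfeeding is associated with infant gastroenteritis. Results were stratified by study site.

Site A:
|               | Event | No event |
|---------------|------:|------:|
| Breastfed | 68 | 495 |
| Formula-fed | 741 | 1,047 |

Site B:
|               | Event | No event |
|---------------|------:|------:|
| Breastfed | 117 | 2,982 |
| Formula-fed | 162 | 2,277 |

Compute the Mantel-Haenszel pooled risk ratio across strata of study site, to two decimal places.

RR_MH = Σ(aᵢ·n₀ᵢ/nᵢ) / Σ(cᵢ·n₁ᵢ/nᵢ), with n₁ᵢ = aᵢ+bᵢ (exposed), n₀ᵢ = cᵢ+dᵢ (unexposed), nᵢ = n₁ᵢ+n₀ᵢ.
Stratum 1 (Site A): n₁ = 563, n₀ = 1788, n = 2351; a·n₀/n = 68·1788/2351 = 51.7159; c·n₁/n = 741·563/2351 = 177.4492
Stratum 2 (Site B): n₁ = 3099, n₀ = 2439, n = 5538; a·n₀/n = 117·2439/5538 = 51.5282; c·n₁/n = 162·3099/5538 = 90.6533
RR_MH = (51.7159 + 51.5282) / (177.4492 + 90.6533) = 103.2440 / 268.1025 = 0.38509

0.39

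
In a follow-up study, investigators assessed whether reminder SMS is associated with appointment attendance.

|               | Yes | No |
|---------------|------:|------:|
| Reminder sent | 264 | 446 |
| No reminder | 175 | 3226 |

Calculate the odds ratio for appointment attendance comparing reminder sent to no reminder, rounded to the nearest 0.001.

Cells: a = 264, b = 446, c = 175, d = 3226.
OR = (a·d)/(b·c) = (264 × 3226) / (446 × 175) = 851664 / 78050 = 10.91177
The odds of appointment attendance are about 10.91 times as high in the reminder sent group.

10.912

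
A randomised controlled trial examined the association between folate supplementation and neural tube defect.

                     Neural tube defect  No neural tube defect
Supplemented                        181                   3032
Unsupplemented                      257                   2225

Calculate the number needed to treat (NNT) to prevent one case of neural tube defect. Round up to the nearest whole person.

Risk in treated group = 181/3213 = 0.05633; risk in control = 257/2482 = 0.10355.
Absolute risk reduction = 0.10355 − 0.05633 = 0.04721
NNT = 1 / ARR = 1 / 0.04721 = 21.181 → round up → 22

22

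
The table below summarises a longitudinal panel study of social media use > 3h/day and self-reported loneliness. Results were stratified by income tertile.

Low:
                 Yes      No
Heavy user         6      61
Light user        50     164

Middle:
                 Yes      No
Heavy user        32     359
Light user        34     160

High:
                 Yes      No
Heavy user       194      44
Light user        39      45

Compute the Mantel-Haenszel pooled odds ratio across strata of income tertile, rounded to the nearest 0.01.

1.06

OR_MH = Σ(aᵢdᵢ/nᵢ) / Σ(bᵢcᵢ/nᵢ), where nᵢ is the stratum total.
Stratum 1 (Low): n = 281; a·d/n = 6·164/281 = 3.5018; b·c/n = 61·50/281 = 10.8541
Stratum 2 (Middle): n = 585; a·d/n = 32·160/585 = 8.7521; b·c/n = 359·34/585 = 20.8650
Stratum 3 (High): n = 322; a·d/n = 194·45/322 = 27.1118; b·c/n = 44·39/322 = 5.3292
OR_MH = (3.5018 + 8.7521 + 27.1118) / (10.8541 + 20.8650 + 5.3292) = 39.3657 / 37.0482 = 1.06255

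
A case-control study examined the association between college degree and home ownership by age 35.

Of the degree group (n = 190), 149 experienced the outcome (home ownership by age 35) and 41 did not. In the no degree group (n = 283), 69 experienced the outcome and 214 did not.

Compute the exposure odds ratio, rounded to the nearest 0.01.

From the description: a = 149, b = 41, c = 69, d = 214.
OR = (a·d)/(b·c) = (149 × 214) / (41 × 69) = 31886 / 2829 = 11.27112
The odds of home ownership by age 35 are about 11.27 times as high in the degree group.

11.27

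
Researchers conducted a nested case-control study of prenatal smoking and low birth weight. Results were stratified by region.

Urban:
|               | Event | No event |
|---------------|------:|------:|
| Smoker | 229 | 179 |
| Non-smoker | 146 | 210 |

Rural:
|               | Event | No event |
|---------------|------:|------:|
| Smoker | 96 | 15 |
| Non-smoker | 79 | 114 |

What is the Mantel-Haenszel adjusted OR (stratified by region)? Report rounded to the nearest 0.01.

OR_MH = Σ(aᵢdᵢ/nᵢ) / Σ(bᵢcᵢ/nᵢ), where nᵢ is the stratum total.
Stratum 1 (Urban): n = 764; a·d/n = 229·210/764 = 62.9450; b·c/n = 179·146/764 = 34.2068
Stratum 2 (Rural): n = 304; a·d/n = 96·114/304 = 36.0000; b·c/n = 15·79/304 = 3.8980
OR_MH = (62.9450 + 36.0000) / (34.2068 + 3.8980) = 98.9450 / 38.1048 = 2.59665

2.60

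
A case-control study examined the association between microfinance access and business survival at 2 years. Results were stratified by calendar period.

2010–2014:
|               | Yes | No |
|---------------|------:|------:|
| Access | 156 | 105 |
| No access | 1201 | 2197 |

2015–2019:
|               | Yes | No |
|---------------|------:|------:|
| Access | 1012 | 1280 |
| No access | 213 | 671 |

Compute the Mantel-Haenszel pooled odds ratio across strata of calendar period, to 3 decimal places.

2.556

OR_MH = Σ(aᵢdᵢ/nᵢ) / Σ(bᵢcᵢ/nᵢ), where nᵢ is the stratum total.
Stratum 1 (2010–2014): n = 3659; a·d/n = 156·2197/3659 = 93.6682; b·c/n = 105·1201/3659 = 34.4643
Stratum 2 (2015–2019): n = 3176; a·d/n = 1012·671/3176 = 213.8073; b·c/n = 1280·213/3176 = 85.8438
OR_MH = (93.6682 + 213.8073) / (34.4643 + 85.8438) = 307.4755 / 120.3082 = 2.55573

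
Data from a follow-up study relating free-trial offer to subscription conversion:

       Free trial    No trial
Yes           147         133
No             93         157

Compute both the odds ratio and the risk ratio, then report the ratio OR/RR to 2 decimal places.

1.40

Reading the table with exposure as columns: a = 147 (Free trial, case), b = 93 (Free trial, non-case), c = 133 (No trial, case), d = 157.
OR = (147·157)/(93·133) = 23079/12369 = 1.86587
Risk in exposed = 147/240 = 0.61250; risk in unexposed = 133/290 = 0.45862; RR = 1.33553
OR/RR = 1.86587 / 1.33553 = 1.39711
The outcome is not rare, so the OR lies further from 1 than the RR.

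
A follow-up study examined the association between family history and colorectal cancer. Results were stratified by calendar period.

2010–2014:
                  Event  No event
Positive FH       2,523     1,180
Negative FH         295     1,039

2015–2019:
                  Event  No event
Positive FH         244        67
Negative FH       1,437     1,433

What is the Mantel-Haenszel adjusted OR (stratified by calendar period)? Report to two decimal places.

6.34

OR_MH = Σ(aᵢdᵢ/nᵢ) / Σ(bᵢcᵢ/nᵢ), where nᵢ is the stratum total.
Stratum 1 (2010–2014): n = 5037; a·d/n = 2523·1039/5037 = 520.4282; b·c/n = 1180·295/5037 = 69.1086
Stratum 2 (2015–2019): n = 3181; a·d/n = 244·1433/3181 = 109.9189; b·c/n = 67·1437/3181 = 30.2669
OR_MH = (520.4282 + 109.9189) / (69.1086 + 30.2669) = 630.3471 / 99.3755 = 6.34308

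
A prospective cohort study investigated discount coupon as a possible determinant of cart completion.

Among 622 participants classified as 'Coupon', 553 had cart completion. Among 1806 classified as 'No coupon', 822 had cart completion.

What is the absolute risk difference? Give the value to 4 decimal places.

From the description: a = 553, b = 69, c = 822, d = 984.
Risk in exposed = 553/622 = 0.889068; risk in unexposed = 822/1806 = 0.455150.
Risk difference = 0.889068 − 0.455150 = 0.433918

0.4339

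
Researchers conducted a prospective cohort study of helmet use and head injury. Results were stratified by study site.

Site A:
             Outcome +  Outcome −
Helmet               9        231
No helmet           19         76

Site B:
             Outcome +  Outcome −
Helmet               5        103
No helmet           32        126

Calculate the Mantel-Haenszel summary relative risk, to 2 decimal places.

0.21

RR_MH = Σ(aᵢ·n₀ᵢ/nᵢ) / Σ(cᵢ·n₁ᵢ/nᵢ), with n₁ᵢ = aᵢ+bᵢ (exposed), n₀ᵢ = cᵢ+dᵢ (unexposed), nᵢ = n₁ᵢ+n₀ᵢ.
Stratum 1 (Site A): n₁ = 240, n₀ = 95, n = 335; a·n₀/n = 9·95/335 = 2.5522; c·n₁/n = 19·240/335 = 13.6119
Stratum 2 (Site B): n₁ = 108, n₀ = 158, n = 266; a·n₀/n = 5·158/266 = 2.9699; c·n₁/n = 32·108/266 = 12.9925
RR_MH = (2.5522 + 2.9699) / (13.6119 + 12.9925) = 5.5222 / 26.6044 = 0.20757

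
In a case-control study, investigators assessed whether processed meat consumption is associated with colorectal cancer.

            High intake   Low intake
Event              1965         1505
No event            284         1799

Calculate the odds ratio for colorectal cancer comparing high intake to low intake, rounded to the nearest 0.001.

Reading the table with exposure as columns: a = 1965 (High intake, case), b = 284 (High intake, non-case), c = 1505 (Low intake, case), d = 1799.
OR = (a·d)/(b·c) = (1965 × 1799) / (284 × 1505) = 3535035 / 427420 = 8.27064
The odds of colorectal cancer are about 8.27 times as high in the high intake group.

8.271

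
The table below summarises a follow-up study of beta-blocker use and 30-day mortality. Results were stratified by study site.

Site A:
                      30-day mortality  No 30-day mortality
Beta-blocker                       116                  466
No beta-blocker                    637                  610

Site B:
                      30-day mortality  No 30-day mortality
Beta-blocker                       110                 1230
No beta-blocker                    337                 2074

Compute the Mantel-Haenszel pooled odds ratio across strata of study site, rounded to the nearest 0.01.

0.36

OR_MH = Σ(aᵢdᵢ/nᵢ) / Σ(bᵢcᵢ/nᵢ), where nᵢ is the stratum total.
Stratum 1 (Site A): n = 1829; a·d/n = 116·610/1829 = 38.6878; b·c/n = 466·637/1829 = 162.2974
Stratum 2 (Site B): n = 3751; a·d/n = 110·2074/3751 = 60.8211; b·c/n = 1230·337/3751 = 110.5065
OR_MH = (38.6878 + 60.8211) / (162.2974 + 110.5065) = 99.5089 / 272.8040 = 0.36476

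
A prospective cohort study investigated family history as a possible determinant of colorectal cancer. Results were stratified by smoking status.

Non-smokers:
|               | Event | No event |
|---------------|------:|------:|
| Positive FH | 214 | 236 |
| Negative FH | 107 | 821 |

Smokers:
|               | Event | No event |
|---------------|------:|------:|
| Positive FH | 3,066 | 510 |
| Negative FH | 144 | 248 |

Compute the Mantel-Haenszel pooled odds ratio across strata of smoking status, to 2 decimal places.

8.66

OR_MH = Σ(aᵢdᵢ/nᵢ) / Σ(bᵢcᵢ/nᵢ), where nᵢ is the stratum total.
Stratum 1 (Non-smokers): n = 1378; a·d/n = 214·821/1378 = 127.4993; b·c/n = 236·107/1378 = 18.3251
Stratum 2 (Smokers): n = 3968; a·d/n = 3066·248/3968 = 191.6250; b·c/n = 510·144/3968 = 18.5081
OR_MH = (127.4993 + 191.6250) / (18.3251 + 18.5081) = 319.1243 / 36.8332 = 8.66405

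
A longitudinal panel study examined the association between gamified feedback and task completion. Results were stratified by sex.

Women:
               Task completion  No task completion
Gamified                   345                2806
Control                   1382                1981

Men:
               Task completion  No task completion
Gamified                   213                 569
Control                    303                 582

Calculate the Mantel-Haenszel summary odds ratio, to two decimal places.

OR_MH = Σ(aᵢdᵢ/nᵢ) / Σ(bᵢcᵢ/nᵢ), where nᵢ is the stratum total.
Stratum 1 (Women): n = 6514; a·d/n = 345·1981/6514 = 104.9194; b·c/n = 2806·1382/6514 = 595.3165
Stratum 2 (Men): n = 1667; a·d/n = 213·582/1667 = 74.3647; b·c/n = 569·303/1667 = 103.4235
OR_MH = (104.9194 + 74.3647) / (595.3165 + 103.4235) = 179.2841 / 698.7401 = 0.25658

0.26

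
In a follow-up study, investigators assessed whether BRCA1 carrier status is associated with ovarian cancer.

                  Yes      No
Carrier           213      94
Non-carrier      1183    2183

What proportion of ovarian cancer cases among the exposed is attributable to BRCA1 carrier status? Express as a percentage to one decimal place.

49.3

Cells: a = 213, b = 94, c = 1183, d = 2183.
Risk in exposed = 213/307 = 0.69381; risk in unexposed = 1183/3366 = 0.35146.
RR = 0.69381/0.35146 = 1.97411
AR% = (RR − 1)/RR × 100 = (1.97411 − 1)/1.97411 × 100 = 49.3442%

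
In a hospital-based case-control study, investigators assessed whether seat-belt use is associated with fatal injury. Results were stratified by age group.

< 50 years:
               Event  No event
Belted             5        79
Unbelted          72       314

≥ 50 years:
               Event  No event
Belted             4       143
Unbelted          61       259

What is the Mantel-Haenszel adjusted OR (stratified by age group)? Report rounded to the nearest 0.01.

OR_MH = Σ(aᵢdᵢ/nᵢ) / Σ(bᵢcᵢ/nᵢ), where nᵢ is the stratum total.
Stratum 1 (< 50 years): n = 470; a·d/n = 5·314/470 = 3.3404; b·c/n = 79·72/470 = 12.1021
Stratum 2 (≥ 50 years): n = 467; a·d/n = 4·259/467 = 2.2184; b·c/n = 143·61/467 = 18.6788
OR_MH = (3.3404 + 2.2184) / (12.1021 + 18.6788) = 5.5588 / 30.7809 = 0.18059

0.18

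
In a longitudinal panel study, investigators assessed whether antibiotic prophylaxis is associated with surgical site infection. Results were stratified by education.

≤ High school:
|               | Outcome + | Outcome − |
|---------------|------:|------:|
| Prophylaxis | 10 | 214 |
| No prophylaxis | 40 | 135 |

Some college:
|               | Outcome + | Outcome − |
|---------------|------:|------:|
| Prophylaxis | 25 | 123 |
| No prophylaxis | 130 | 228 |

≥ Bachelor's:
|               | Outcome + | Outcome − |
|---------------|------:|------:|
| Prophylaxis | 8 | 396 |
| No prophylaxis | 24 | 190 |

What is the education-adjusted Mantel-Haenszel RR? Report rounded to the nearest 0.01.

RR_MH = Σ(aᵢ·n₀ᵢ/nᵢ) / Σ(cᵢ·n₁ᵢ/nᵢ), with n₁ᵢ = aᵢ+bᵢ (exposed), n₀ᵢ = cᵢ+dᵢ (unexposed), nᵢ = n₁ᵢ+n₀ᵢ.
Stratum 1 (≤ High school): n₁ = 224, n₀ = 175, n = 399; a·n₀/n = 10·175/399 = 4.3860; c·n₁/n = 40·224/399 = 22.4561
Stratum 2 (Some college): n₁ = 148, n₀ = 358, n = 506; a·n₀/n = 25·358/506 = 17.6877; c·n₁/n = 130·148/506 = 38.0237
Stratum 3 (≥ Bachelor's): n₁ = 404, n₀ = 214, n = 618; a·n₀/n = 8·214/618 = 2.7702; c·n₁/n = 24·404/618 = 15.6893
RR_MH = (4.3860 + 17.6877 + 2.7702) / (22.4561 + 38.0237 + 15.6893) = 24.8439 / 76.1692 = 0.32617

0.33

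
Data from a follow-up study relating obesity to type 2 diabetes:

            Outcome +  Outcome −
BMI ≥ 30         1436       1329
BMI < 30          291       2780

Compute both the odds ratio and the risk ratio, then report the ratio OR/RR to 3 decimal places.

Cells: a = 1436, b = 1329, c = 291, d = 2780.
OR = (1436·2780)/(1329·291) = 3992080/386739 = 10.32241
Risk in exposed = 1436/2765 = 0.51935; risk in unexposed = 291/3071 = 0.09476; RR = 5.48083
OR/RR = 10.32241 / 5.48083 = 1.88337
The outcome is not rare, so the OR lies further from 1 than the RR.

1.883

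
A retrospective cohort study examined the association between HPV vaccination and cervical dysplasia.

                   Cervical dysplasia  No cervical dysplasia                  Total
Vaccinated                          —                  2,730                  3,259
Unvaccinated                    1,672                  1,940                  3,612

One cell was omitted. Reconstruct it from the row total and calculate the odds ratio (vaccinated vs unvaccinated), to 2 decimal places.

0.22

The missing cell is in the exposed row: 3259 − 2730 = 529.
So a = 529, b = 2730, c = 1672, d = 1940.
OR = (a·d)/(b·c) = (529 × 1940) / (2730 × 1672) = 1026260 / 4564560 = 0.22483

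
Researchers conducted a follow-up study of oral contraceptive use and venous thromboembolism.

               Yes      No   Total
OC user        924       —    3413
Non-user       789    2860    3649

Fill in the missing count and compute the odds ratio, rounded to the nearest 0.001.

1.346

The missing cell is in the exposed row: 3413 − 924 = 2489.
So a = 924, b = 2489, c = 789, d = 2860.
OR = (a·d)/(b·c) = (924 × 2860) / (2489 × 789) = 2642640 / 1963821 = 1.34566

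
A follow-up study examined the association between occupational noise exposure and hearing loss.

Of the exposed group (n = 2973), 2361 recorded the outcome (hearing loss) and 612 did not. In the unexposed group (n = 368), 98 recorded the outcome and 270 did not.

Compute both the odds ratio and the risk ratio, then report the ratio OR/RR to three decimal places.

3.564

From the description: a = 2361, b = 612, c = 98, d = 270.
OR = (2361·270)/(612·98) = 637470/59976 = 10.62875
Risk in exposed = 2361/2973 = 0.79415; risk in unexposed = 98/368 = 0.26630; RR = 2.98210
OR/RR = 10.62875 / 2.98210 = 3.56418
The outcome is not rare, so the OR lies further from 1 than the RR.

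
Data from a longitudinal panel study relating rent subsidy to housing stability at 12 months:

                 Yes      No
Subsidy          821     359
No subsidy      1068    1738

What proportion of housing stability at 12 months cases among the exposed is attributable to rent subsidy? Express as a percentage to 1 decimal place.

45.3

Cells: a = 821, b = 359, c = 1068, d = 1738.
Risk in exposed = 821/1180 = 0.69576; risk in unexposed = 1068/2806 = 0.38061.
RR = 0.69576/0.38061 = 1.82801
AR% = (RR − 1)/RR × 100 = (1.82801 − 1)/1.82801 × 100 = 45.2956%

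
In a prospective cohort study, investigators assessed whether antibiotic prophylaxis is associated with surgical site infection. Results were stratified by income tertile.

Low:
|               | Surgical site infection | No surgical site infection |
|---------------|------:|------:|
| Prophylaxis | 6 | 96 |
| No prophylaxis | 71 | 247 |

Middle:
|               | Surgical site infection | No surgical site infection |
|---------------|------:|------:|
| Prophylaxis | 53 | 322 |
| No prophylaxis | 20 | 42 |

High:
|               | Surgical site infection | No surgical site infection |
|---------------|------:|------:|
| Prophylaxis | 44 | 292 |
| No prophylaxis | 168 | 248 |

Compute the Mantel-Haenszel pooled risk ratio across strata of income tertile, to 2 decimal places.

RR_MH = Σ(aᵢ·n₀ᵢ/nᵢ) / Σ(cᵢ·n₁ᵢ/nᵢ), with n₁ᵢ = aᵢ+bᵢ (exposed), n₀ᵢ = cᵢ+dᵢ (unexposed), nᵢ = n₁ᵢ+n₀ᵢ.
Stratum 1 (Low): n₁ = 102, n₀ = 318, n = 420; a·n₀/n = 6·318/420 = 4.5429; c·n₁/n = 71·102/420 = 17.2429
Stratum 2 (Middle): n₁ = 375, n₀ = 62, n = 437; a·n₀/n = 53·62/437 = 7.5195; c·n₁/n = 20·375/437 = 17.1625
Stratum 3 (High): n₁ = 336, n₀ = 416, n = 752; a·n₀/n = 44·416/752 = 24.3404; c·n₁/n = 168·336/752 = 75.0638
RR_MH = (4.5429 + 7.5195 + 24.3404) / (17.2429 + 17.1625 + 75.0638) = 36.4027 / 109.4692 = 0.33254

0.33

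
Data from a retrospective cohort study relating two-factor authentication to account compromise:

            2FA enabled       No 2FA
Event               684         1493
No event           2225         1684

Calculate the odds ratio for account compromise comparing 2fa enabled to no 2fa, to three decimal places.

0.347

Reading the table with exposure as columns: a = 684 (2FA enabled, case), b = 2225 (2FA enabled, non-case), c = 1493 (No 2FA, case), d = 1684.
OR = (a·d)/(b·c) = (684 × 1684) / (2225 × 1493) = 1151856 / 3321925 = 0.34674
Exposure is associated with lower odds of account compromise (OR = 0.35 < 1).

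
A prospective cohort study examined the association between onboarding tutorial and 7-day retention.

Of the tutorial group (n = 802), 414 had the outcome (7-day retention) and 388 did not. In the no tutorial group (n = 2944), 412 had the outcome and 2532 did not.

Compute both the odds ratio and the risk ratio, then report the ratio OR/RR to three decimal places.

1.778

From the description: a = 414, b = 388, c = 412, d = 2532.
OR = (414·2532)/(388·412) = 1048248/159856 = 6.55745
Risk in exposed = 414/802 = 0.51621; risk in unexposed = 412/2944 = 0.13995; RR = 3.68864
OR/RR = 6.55745 / 3.68864 = 1.77774
The outcome is not rare, so the OR lies further from 1 than the RR.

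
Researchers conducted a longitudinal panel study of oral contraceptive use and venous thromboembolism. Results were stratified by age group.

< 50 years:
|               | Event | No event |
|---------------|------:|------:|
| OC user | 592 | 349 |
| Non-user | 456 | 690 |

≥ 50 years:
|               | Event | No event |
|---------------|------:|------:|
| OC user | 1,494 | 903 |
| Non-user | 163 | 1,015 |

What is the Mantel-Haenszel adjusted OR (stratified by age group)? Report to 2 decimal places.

OR_MH = Σ(aᵢdᵢ/nᵢ) / Σ(bᵢcᵢ/nᵢ), where nᵢ is the stratum total.
Stratum 1 (< 50 years): n = 2087; a·d/n = 592·690/2087 = 195.7259; b·c/n = 349·456/2087 = 76.2549
Stratum 2 (≥ 50 years): n = 3575; a·d/n = 1494·1015/3575 = 424.1706; b·c/n = 903·163/3575 = 41.1717
OR_MH = (195.7259 + 424.1706) / (76.2549 + 41.1717) = 619.8966 / 117.4267 = 5.27901

5.28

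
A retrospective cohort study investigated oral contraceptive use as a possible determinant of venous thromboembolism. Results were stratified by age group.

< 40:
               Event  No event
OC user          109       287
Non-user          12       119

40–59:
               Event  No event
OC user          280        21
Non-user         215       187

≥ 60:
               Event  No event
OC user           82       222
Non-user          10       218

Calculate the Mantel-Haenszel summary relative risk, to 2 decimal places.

2.08

RR_MH = Σ(aᵢ·n₀ᵢ/nᵢ) / Σ(cᵢ·n₁ᵢ/nᵢ), with n₁ᵢ = aᵢ+bᵢ (exposed), n₀ᵢ = cᵢ+dᵢ (unexposed), nᵢ = n₁ᵢ+n₀ᵢ.
Stratum 1 (< 40): n₁ = 396, n₀ = 131, n = 527; a·n₀/n = 109·131/527 = 27.0949; c·n₁/n = 12·396/527 = 9.0171
Stratum 2 (40–59): n₁ = 301, n₀ = 402, n = 703; a·n₀/n = 280·402/703 = 160.1138; c·n₁/n = 215·301/703 = 92.0555
Stratum 3 (≥ 60): n₁ = 304, n₀ = 228, n = 532; a·n₀/n = 82·228/532 = 35.1429; c·n₁/n = 10·304/532 = 5.7143
RR_MH = (27.0949 + 160.1138 + 35.1429) / (9.0171 + 92.0555 + 5.7143) = 222.3515 / 106.7868 = 2.08220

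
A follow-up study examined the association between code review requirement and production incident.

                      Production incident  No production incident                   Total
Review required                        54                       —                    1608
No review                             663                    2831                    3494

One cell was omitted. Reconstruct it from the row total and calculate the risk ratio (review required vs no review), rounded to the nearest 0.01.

The missing cell is in the exposed row: 1608 − 54 = 1554.
So a = 54, b = 1554, c = 663, d = 2831.
RR = [a/(a+b)] / [c/(c+d)] = (54/1608) / (663/3494) = 0.03358/0.18975 = 0.17698

0.18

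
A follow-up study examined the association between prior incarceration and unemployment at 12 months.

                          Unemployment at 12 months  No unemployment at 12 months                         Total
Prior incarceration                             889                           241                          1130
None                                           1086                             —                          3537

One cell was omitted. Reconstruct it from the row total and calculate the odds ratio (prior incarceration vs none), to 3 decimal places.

The missing cell is in the unexposed row: 3537 − 1086 = 2451.
So a = 889, b = 241, c = 1086, d = 2451.
OR = (a·d)/(b·c) = (889 × 2451) / (241 × 1086) = 2178939 / 261726 = 8.32527

8.325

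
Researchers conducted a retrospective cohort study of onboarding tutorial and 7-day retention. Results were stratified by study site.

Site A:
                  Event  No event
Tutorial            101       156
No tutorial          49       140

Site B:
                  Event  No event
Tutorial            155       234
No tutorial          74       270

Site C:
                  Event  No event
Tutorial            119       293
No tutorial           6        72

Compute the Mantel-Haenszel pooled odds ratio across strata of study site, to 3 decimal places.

OR_MH = Σ(aᵢdᵢ/nᵢ) / Σ(bᵢcᵢ/nᵢ), where nᵢ is the stratum total.
Stratum 1 (Site A): n = 446; a·d/n = 101·140/446 = 31.7040; b·c/n = 156·49/446 = 17.1390
Stratum 2 (Site B): n = 733; a·d/n = 155·270/733 = 57.0941; b·c/n = 234·74/733 = 23.6235
Stratum 3 (Site C): n = 490; a·d/n = 119·72/490 = 17.4857; b·c/n = 293·6/490 = 3.5878
OR_MH = (31.7040 + 57.0941 + 17.4857) / (17.1390 + 23.6235 + 3.5878) = 106.2839 / 44.3502 = 2.39647

2.396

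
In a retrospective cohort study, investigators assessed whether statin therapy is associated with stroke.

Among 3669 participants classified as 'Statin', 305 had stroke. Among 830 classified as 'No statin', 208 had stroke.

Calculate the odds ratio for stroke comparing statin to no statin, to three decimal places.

0.271

From the description: a = 305, b = 3364, c = 208, d = 622.
OR = (a·d)/(b·c) = (305 × 622) / (3364 × 208) = 189710 / 699712 = 0.27113
Exposure is associated with lower odds of stroke (OR = 0.27 < 1).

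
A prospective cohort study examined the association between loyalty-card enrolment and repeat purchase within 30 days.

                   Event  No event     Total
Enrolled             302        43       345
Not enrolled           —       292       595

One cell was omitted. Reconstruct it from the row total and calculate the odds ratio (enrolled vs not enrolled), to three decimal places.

6.768

The missing cell is in the unexposed row: 595 − 292 = 303.
So a = 302, b = 43, c = 303, d = 292.
OR = (a·d)/(b·c) = (302 × 292) / (43 × 303) = 88184 / 13029 = 6.76829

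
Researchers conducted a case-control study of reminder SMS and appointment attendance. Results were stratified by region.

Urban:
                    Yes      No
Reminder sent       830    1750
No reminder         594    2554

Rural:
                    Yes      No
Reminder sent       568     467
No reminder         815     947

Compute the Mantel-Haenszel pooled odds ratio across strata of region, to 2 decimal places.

OR_MH = Σ(aᵢdᵢ/nᵢ) / Σ(bᵢcᵢ/nᵢ), where nᵢ is the stratum total.
Stratum 1 (Urban): n = 5728; a·d/n = 830·2554/5728 = 370.0803; b·c/n = 1750·594/5728 = 181.4770
Stratum 2 (Rural): n = 2797; a·d/n = 568·947/2797 = 192.3118; b·c/n = 467·815/2797 = 136.0762
OR_MH = (370.0803 + 192.3118) / (181.4770 + 136.0762) = 562.3921 / 317.5531 = 1.77102

1.77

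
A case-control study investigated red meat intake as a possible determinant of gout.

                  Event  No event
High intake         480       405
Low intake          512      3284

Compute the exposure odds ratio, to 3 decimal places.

7.602

Cells: a = 480, b = 405, c = 512, d = 3284.
OR = (a·d)/(b·c) = (480 × 3284) / (405 × 512) = 1576320 / 207360 = 7.60185
The odds of gout are about 7.60 times as high in the high intake group.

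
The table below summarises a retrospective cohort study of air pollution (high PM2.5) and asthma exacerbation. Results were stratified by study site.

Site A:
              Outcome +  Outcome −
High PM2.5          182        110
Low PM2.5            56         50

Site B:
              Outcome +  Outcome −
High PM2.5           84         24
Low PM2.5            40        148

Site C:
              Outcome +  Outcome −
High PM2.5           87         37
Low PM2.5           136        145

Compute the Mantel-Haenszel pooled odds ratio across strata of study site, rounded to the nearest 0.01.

3.08

OR_MH = Σ(aᵢdᵢ/nᵢ) / Σ(bᵢcᵢ/nᵢ), where nᵢ is the stratum total.
Stratum 1 (Site A): n = 398; a·d/n = 182·50/398 = 22.8643; b·c/n = 110·56/398 = 15.4774
Stratum 2 (Site B): n = 296; a·d/n = 84·148/296 = 42.0000; b·c/n = 24·40/296 = 3.2432
Stratum 3 (Site C): n = 405; a·d/n = 87·145/405 = 31.1481; b·c/n = 37·136/405 = 12.4247
OR_MH = (22.8643 + 42.0000 + 31.1481) / (15.4774 + 3.2432 + 12.4247) = 96.0125 / 31.1453 = 3.08273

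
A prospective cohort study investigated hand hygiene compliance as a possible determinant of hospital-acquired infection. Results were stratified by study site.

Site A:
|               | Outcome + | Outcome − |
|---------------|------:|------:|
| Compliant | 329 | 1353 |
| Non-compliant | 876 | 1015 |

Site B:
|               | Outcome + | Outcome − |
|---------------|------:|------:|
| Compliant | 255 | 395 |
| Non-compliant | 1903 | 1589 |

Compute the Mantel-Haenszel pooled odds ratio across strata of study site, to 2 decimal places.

OR_MH = Σ(aᵢdᵢ/nᵢ) / Σ(bᵢcᵢ/nᵢ), where nᵢ is the stratum total.
Stratum 1 (Site A): n = 3573; a·d/n = 329·1015/3573 = 93.4607; b·c/n = 1353·876/3573 = 331.7179
Stratum 2 (Site B): n = 4142; a·d/n = 255·1589/4142 = 97.8259; b·c/n = 395·1903/4142 = 181.4788
OR_MH = (93.4607 + 97.8259) / (331.7179 + 181.4788) = 191.2866 / 513.1966 = 0.37274

0.37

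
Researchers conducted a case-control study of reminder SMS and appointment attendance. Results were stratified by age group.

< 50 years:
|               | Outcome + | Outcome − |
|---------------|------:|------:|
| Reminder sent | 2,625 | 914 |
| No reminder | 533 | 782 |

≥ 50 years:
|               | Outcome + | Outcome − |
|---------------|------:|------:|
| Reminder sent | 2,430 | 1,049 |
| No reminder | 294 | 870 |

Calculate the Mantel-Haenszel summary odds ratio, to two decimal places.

OR_MH = Σ(aᵢdᵢ/nᵢ) / Σ(bᵢcᵢ/nᵢ), where nᵢ is the stratum total.
Stratum 1 (< 50 years): n = 4854; a·d/n = 2625·782/4854 = 422.8986; b·c/n = 914·533/4854 = 100.3630
Stratum 2 (≥ 50 years): n = 4643; a·d/n = 2430·870/4643 = 455.3306; b·c/n = 1049·294/4643 = 66.4239
OR_MH = (422.8986 + 455.3306) / (100.3630 + 66.4239) = 878.2292 / 166.7869 = 5.26558

5.27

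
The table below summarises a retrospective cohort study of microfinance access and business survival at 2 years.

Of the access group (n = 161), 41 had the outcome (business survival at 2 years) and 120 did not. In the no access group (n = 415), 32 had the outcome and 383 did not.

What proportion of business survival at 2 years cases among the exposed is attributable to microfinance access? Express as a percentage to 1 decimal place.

69.7

From the description: a = 41, b = 120, c = 32, d = 383.
Risk in exposed = 41/161 = 0.25466; risk in unexposed = 32/415 = 0.07711.
RR = 0.25466/0.07711 = 3.30260
AR% = (RR − 1)/RR × 100 = (3.30260 − 1)/3.30260 × 100 = 69.7208%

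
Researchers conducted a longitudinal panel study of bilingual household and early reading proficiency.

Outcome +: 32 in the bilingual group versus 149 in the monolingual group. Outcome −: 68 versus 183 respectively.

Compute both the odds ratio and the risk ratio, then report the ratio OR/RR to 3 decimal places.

0.811

From the description: a = 32, b = 68, c = 149, d = 183.
OR = (32·183)/(68·149) = 5856/10132 = 0.57797
Risk in exposed = 32/100 = 0.32000; risk in unexposed = 149/332 = 0.44880; RR = 0.71302
OR/RR = 0.57797 / 0.71302 = 0.81060
The outcome is not rare, so the OR lies further from 1 than the RR.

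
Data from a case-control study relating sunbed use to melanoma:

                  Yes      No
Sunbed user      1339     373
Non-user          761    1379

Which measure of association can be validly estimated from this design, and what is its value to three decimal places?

6.505

Cells: a = 1339, b = 373, c = 761, d = 1379.
This is a case-control study: participants were sampled on outcome status, so risks in the source population cannot be estimated directly — relative risk is not valid here. The odds ratio is the appropriate measure.
OR = (a·d)/(b·c) = (1339 × 1379) / (373 × 761) = 1846481 / 283853 = 6.50506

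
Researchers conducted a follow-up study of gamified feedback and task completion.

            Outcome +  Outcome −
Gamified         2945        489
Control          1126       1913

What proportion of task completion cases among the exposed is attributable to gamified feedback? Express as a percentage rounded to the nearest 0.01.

Cells: a = 2945, b = 489, c = 1126, d = 1913.
Risk in exposed = 2945/3434 = 0.85760; risk in unexposed = 1126/3039 = 0.37052.
RR = 0.85760/0.37052 = 2.31461
AR% = (RR − 1)/RR × 100 = (2.31461 − 1)/2.31461 × 100 = 56.7961%

56.80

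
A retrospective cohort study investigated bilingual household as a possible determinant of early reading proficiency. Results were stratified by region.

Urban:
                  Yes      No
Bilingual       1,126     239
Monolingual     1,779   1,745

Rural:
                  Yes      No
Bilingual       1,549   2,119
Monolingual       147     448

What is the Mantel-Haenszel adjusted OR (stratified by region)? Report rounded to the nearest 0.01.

OR_MH = Σ(aᵢdᵢ/nᵢ) / Σ(bᵢcᵢ/nᵢ), where nᵢ is the stratum total.
Stratum 1 (Urban): n = 4889; a·d/n = 1126·1745/4889 = 401.8961; b·c/n = 239·1779/4889 = 86.9669
Stratum 2 (Rural): n = 4263; a·d/n = 1549·448/4263 = 162.7849; b·c/n = 2119·147/4263 = 73.0690
OR_MH = (401.8961 + 162.7849) / (86.9669 + 73.0690) = 564.6810 / 160.0358 = 3.52847

3.53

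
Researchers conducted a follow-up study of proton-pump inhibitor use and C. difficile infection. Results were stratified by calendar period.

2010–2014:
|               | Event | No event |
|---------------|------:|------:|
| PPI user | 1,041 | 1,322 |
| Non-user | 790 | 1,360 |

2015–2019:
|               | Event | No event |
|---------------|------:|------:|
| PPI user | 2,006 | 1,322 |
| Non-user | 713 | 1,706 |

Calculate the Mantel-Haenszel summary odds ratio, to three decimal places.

OR_MH = Σ(aᵢdᵢ/nᵢ) / Σ(bᵢcᵢ/nᵢ), where nᵢ is the stratum total.
Stratum 1 (2010–2014): n = 4513; a·d/n = 1041·1360/4513 = 313.7071; b·c/n = 1322·790/4513 = 231.4159
Stratum 2 (2015–2019): n = 5747; a·d/n = 2006·1706/5747 = 595.4822; b·c/n = 1322·713/5747 = 164.0136
OR_MH = (313.7071 + 595.4822) / (231.4159 + 164.0136) = 909.1892 / 395.4295 = 2.29924

2.299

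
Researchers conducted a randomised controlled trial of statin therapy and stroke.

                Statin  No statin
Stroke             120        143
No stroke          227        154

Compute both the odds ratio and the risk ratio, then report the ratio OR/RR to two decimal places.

Reading the table with exposure as columns: a = 120 (Statin, case), b = 227 (Statin, non-case), c = 143 (No statin, case), d = 154.
OR = (120·154)/(227·143) = 18480/32461 = 0.56930
Risk in exposed = 120/347 = 0.34582; risk in unexposed = 143/297 = 0.48148; RR = 0.71824
OR/RR = 0.56930 / 0.71824 = 0.79263
The outcome is not rare, so the OR lies further from 1 than the RR.

0.79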